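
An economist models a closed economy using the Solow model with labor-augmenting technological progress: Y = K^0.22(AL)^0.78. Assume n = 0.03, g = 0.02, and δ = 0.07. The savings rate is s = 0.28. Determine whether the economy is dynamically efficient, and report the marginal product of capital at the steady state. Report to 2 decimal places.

The effective depreciation rate is n + g + δ = 0.03 + 0.02 + 0.07 = 0.12.
Steady-state k*: s·k^0.22 = 0.12·k gives k* = (0.28/0.12)^(1/0.78) ≈ 2.9632.
MPK = 0.22·2.9632^(-0.78) ≈ 0.0943.
MPK < n+g+δ = 0.12, so the economy is dynamically inefficient (over-saving).

dynamically inefficient; MPK ≈ 0.09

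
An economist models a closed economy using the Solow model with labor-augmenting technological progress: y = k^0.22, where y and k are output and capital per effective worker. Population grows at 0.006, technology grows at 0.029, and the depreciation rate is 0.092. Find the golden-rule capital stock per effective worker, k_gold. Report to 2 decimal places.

n + g + δ = 0.006 + 0.029 + 0.092 = 0.127.
At the golden rule the marginal product of capital equals n+g+δ: 0.22·k^(0.22−1) = 0.127. Solving, k_gold = (0.22/0.127)^(1/0.78) ≈ 2.0227.

k_gold ≈ 2.02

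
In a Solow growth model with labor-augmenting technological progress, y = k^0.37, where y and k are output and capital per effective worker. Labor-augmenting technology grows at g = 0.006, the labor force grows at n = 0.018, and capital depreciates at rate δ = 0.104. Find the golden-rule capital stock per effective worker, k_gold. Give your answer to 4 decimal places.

k_gold ≈ 5.3918

n + g + δ = 0.018 + 0.006 + 0.104 = 0.128.
Maximizing c = f(k) − (n+g+δ)·k gives f'(k) = n+g+δ, i.e. 0.37·k^(0.37−1) = 0.128, so k_gold = (0.37/0.128)^(1/0.63) ≈ 5.3918.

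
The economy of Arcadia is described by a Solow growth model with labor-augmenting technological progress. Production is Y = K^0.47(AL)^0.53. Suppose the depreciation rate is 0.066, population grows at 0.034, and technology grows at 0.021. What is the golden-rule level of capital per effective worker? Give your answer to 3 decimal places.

The effective depreciation rate is n + g + δ = 0.034 + 0.021 + 0.066 = 0.121.
Golden rule sets MPK = n+g+δ: 0.47·k^(0.47−1) = 0.121, so k_gold = (0.47/0.121)^(1/0.53) ≈ 12.9393.

k_gold ≈ 12.939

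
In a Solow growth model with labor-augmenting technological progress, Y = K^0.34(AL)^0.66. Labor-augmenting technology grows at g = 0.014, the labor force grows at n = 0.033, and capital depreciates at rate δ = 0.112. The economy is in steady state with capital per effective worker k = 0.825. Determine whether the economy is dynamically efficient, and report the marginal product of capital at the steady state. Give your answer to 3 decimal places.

dynamically efficient; MPK ≈ 0.386

n + g + δ = 0.033 + 0.014 + 0.112 = 0.159.
MPK = 0.34·k^(0.34−1) = 0.34·0.825^(-0.66) ≈ 0.3860.
MPK > 0.159, so the economy is dynamically efficient (under-saving).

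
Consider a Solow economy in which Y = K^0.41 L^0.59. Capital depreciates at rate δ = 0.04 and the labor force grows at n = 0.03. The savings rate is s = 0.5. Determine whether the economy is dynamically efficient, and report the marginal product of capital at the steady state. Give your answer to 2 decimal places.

dynamically inefficient; MPK ≈ 0.06

The effective depreciation rate is n + δ = 0.03 + 0.04 = 0.07.
Steady-state k*: s·k^0.41 = 0.07·k gives k* = (0.5/0.07)^(1/0.59) ≈ 28.0053.
MPK = 0.41·28.0053^(-0.59) ≈ 0.0574.
MPK < n+δ = 0.07, so the economy is dynamically inefficient (over-saving).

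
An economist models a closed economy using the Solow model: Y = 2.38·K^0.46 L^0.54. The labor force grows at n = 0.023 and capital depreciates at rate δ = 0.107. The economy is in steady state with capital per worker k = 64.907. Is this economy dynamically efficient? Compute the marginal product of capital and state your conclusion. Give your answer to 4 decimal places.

n + δ = 0.023 + 0.107 = 0.13.
MPK = 0.46·2.38·k^(0.46−1) = 0.46·2.38·64.907^(-0.54) ≈ 0.1150.
MPK < 0.13, so the economy is dynamically inefficient (over-saving).

dynamically inefficient; MPK ≈ 0.1150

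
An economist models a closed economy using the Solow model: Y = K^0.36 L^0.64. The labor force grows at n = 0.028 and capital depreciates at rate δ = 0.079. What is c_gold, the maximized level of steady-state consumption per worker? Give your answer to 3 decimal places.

c_gold ≈ 1.266

The effective depreciation rate is n + δ = 0.028 + 0.079 = 0.107.
Golden rule sets MPK = n+δ: 0.36·k^(0.36−1) = 0.107, so k_gold = (0.36/0.107)^(1/0.64) ≈ 6.6575.
y_gold = 6.6575^0.36 ≈ 1.9788.
c_gold = y_gold − (n+δ)·k_gold = 1.9788 − 0.107·6.6575 ≈ 1.2664.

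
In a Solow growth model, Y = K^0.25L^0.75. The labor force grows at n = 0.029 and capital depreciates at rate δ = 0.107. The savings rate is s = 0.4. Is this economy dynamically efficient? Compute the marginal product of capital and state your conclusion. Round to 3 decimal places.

The effective depreciation rate is n + δ = 0.029 + 0.107 = 0.136.
Steady-state k*: s·k^0.25 = 0.136·k gives k* = (0.4/0.136)^(1/0.75) ≈ 4.2140.
MPK = 0.25·4.2140^(-0.75) ≈ 0.0850.
MPK < n+δ = 0.136, so the economy is dynamically inefficient (over-saving).

dynamically inefficient; MPK ≈ 0.085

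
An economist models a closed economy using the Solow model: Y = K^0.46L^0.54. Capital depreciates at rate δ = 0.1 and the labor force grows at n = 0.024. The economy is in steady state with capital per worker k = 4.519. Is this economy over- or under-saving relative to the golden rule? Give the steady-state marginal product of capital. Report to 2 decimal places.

Break-even investment rate: n + δ = 0.024 + 0.1 = 0.124.
MPK = 0.46·k^(0.46−1) = 0.46·4.519^(-0.54) ≈ 0.2037.
MPK > 0.124, so the economy is dynamically efficient (under-saving).

under-saving; MPK ≈ 0.20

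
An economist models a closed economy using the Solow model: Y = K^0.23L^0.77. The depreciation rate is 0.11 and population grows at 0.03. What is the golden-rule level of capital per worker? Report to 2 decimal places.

k_gold ≈ 1.91

The effective depreciation rate is n + δ = 0.03 + 0.11 = 0.14.
At the golden rule the marginal product of capital equals n+δ: 0.23·k^(0.23−1) = 0.14. Solving, k_gold = (0.23/0.14)^(1/0.77) ≈ 1.9055.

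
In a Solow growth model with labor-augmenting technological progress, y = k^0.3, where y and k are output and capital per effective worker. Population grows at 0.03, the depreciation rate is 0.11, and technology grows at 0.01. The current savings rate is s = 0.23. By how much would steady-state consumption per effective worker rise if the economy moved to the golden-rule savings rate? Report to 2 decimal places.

Δc ≈ 0.02

Capital per effective worker breaks even when investment replaces (n + g + δ)·k; here n + g + δ = 0.15.
Current steady state (s = 0.23): k* = (0.23/0.15)^(1/0.7) ≈ 1.8416, y* = 1.8416^0.3 ≈ 1.2010, c* = (1−0.23)·1.2010 ≈ 0.9248.
Maximizing c = f(k) − (n+g+δ)·k gives f'(k) = n+g+δ, i.e. 0.3·k^(0.3−1) = 0.15, so k_gold = (0.3/0.15)^(1/0.7) ≈ 2.6918.
y_gold = 2.6918^0.3 ≈ 1.3459, c_gold = y_gold − 0.15·k_gold ≈ 0.9421.
Gain: Δc = 0.9421 − 0.9248 ≈ 0.0173.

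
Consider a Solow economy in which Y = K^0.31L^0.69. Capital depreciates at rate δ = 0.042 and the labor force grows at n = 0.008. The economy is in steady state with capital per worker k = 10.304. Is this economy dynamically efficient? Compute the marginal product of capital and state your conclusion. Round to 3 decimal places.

dynamically efficient; MPK ≈ 0.062

Break-even investment rate: n + δ = 0.008 + 0.042 = 0.05.
MPK = 0.31·k^(0.31−1) = 0.31·10.304^(-0.69) ≈ 0.0620.
MPK > 0.05, so the economy is dynamically efficient (under-saving).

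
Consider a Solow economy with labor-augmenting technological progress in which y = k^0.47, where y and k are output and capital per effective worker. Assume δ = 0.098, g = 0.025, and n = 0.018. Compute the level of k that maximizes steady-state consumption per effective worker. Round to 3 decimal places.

Capital per effective worker breaks even when investment replaces (n + g + δ)·k; here n + g + δ = 0.141.
Golden rule sets MPK = n+g+δ: 0.47·k^(0.47−1) = 0.141, so k_gold = (0.47/0.141)^(1/0.53) ≈ 9.6954.

k_gold ≈ 9.695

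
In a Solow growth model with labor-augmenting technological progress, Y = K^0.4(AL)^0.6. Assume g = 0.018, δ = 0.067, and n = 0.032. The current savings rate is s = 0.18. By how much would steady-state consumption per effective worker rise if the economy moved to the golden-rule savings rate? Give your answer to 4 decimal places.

The effective depreciation rate is n + g + δ = 0.032 + 0.018 + 0.067 = 0.117.
Current steady state (s = 0.18): k* = (0.18/0.117)^(1/0.6) ≈ 2.0503, y* = 2.0503^0.4 ≈ 1.3327, c* = (1−0.18)·1.3327 ≈ 1.0928.
Golden rule sets MPK = n+g+δ: 0.4·k^(0.4−1) = 0.117, so k_gold = (0.4/0.117)^(1/0.6) ≈ 7.7587.
y_gold = 7.7587^0.4 ≈ 2.2694, c_gold = y_gold − 0.117·k_gold ≈ 1.3617.
Gain: Δc = 1.3617 − 1.0928 ≈ 0.2689.

Δc ≈ 0.2689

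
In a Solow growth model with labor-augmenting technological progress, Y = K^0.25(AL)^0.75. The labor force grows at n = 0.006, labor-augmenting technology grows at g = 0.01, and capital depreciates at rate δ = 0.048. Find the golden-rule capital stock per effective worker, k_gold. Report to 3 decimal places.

Capital per effective worker breaks even when investment replaces (n + g + δ)·k; here n + g + δ = 0.064.
At the golden rule the marginal product of capital equals n+g+δ: 0.25·k^(0.25−1) = 0.064. Solving, k_gold = (0.25/0.064)^(1/0.75) ≈ 6.1520.

k_gold ≈ 6.152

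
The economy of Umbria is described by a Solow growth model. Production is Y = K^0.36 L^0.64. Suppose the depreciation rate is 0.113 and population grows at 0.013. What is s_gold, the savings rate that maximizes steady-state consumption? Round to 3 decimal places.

The effective depreciation rate is n + δ = 0.013 + 0.113 = 0.126.
At the golden rule MPK = n+δ, and in any Cobb-Douglas steady state s = (n+δ)·k/y = MPK·k/y = capital's share 0.36.

s_gold = 0.360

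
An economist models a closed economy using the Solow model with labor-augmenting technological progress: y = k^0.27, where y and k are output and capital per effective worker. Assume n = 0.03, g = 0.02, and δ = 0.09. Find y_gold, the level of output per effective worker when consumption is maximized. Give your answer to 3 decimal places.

The effective depreciation rate is n + g + δ = 0.03 + 0.02 + 0.09 = 0.14.
At the golden rule the marginal product of capital equals n+g+δ: 0.27·k^(0.27−1) = 0.14. Solving, k_gold = (0.27/0.14)^(1/0.73) ≈ 2.4589.
Output: y_gold = k_gold^0.27 = 2.4589^0.27 ≈ 1.2750.

y_gold ≈ 1.275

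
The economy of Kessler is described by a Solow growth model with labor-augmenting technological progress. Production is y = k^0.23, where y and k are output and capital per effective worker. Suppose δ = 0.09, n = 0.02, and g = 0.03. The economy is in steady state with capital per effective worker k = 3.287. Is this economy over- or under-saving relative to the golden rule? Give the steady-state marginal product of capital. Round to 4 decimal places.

n + g + δ = 0.02 + 0.03 + 0.09 = 0.14.
MPK = 0.23·k^(0.23−1) = 0.23·3.287^(-0.77) ≈ 0.0920.
MPK < 0.14, so the economy is dynamically inefficient (over-saving).

over-saving; MPK ≈ 0.0920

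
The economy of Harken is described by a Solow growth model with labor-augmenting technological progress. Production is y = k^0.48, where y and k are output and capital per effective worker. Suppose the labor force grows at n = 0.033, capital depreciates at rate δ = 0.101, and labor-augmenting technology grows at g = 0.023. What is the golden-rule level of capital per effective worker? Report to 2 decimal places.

k_gold ≈ 8.58

The effective depreciation rate is n + g + δ = 0.033 + 0.023 + 0.101 = 0.157.
Golden rule sets MPK = n+g+δ: 0.48·k^(0.48−1) = 0.157, so k_gold = (0.48/0.157)^(1/0.52) ≈ 8.5773.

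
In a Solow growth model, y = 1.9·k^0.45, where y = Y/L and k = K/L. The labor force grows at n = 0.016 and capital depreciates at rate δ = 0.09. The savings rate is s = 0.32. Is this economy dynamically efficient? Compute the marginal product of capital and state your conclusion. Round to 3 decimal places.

dynamically efficient; MPK ≈ 0.149

n + δ = 0.016 + 0.09 = 0.106.
Steady-state k*: s·A·k^0.45 = 0.106·k gives k* = (0.32·1.9/0.106)^(1/0.55) ≈ 23.9480.
MPK = 0.45·1.9·23.9480^(-0.55) ≈ 0.1491.
MPK > n+δ = 0.106, so the economy is dynamically efficient (under-saving).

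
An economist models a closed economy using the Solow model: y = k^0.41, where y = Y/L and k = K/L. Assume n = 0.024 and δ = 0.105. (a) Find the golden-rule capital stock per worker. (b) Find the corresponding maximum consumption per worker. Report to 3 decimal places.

Break-even investment rate: n + δ = 0.024 + 0.105 = 0.129.
Golden rule sets MPK = n+δ: 0.41·k^(0.41−1) = 0.129, so k_gold = (0.41/0.129)^(1/0.59) ≈ 7.0987.
y_gold = 7.0987^0.41 ≈ 2.2335; c_gold = y_gold − 0.129·k_gold ≈ 1.3178.

(a) k_gold ≈ 7.099; (b) c_gold ≈ 1.318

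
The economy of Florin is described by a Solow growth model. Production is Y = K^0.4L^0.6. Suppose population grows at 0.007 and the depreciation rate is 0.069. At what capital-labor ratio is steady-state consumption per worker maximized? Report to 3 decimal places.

n + δ = 0.007 + 0.069 = 0.076.
At the golden rule the marginal product of capital equals n+δ: 0.4·k^(0.4−1) = 0.076. Solving, k_gold = (0.4/0.076)^(1/0.6) ≈ 15.9249.

k_gold ≈ 15.925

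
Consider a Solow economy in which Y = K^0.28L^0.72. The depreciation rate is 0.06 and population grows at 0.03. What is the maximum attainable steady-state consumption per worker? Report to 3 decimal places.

n + δ = 0.03 + 0.06 = 0.09.
At the golden rule the marginal product of capital equals n+δ: 0.28·k^(0.28−1) = 0.09. Solving, k_gold = (0.28/0.09)^(1/0.72) ≈ 4.8373.
y_gold = 4.8373^0.28 ≈ 1.5549.
c_gold = y_gold − (n+δ)·k_gold = 1.5549 − 0.09·4.8373 ≈ 1.1195.

c_gold ≈ 1.119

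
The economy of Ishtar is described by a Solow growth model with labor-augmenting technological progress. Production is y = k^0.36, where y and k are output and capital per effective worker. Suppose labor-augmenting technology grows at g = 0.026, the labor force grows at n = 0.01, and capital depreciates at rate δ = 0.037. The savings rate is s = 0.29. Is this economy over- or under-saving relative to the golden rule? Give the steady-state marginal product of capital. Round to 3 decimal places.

under-saving; MPK ≈ 0.091

Capital per effective worker breaks even when investment replaces (n + g + δ)·k; here n + g + δ = 0.073.
Steady-state k*: s·k^0.36 = 0.073·k gives k* = (0.29/0.073)^(1/0.64) ≈ 8.6309.
MPK = 0.36·8.6309^(-0.64) ≈ 0.0906.
MPK > n+g+δ = 0.073, so the economy is dynamically efficient (under-saving).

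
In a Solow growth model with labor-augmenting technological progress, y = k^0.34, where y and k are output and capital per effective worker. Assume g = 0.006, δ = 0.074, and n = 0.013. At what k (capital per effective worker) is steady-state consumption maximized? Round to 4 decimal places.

The effective depreciation rate is n + g + δ = 0.013 + 0.006 + 0.074 = 0.093.
Setting f'(k) = n+g+δ gives 0.34·k^(0.34−1) = 0.093, hence k_gold = (0.34/0.093)^(1/0.66) ≈ 7.1289.

k_gold ≈ 7.1289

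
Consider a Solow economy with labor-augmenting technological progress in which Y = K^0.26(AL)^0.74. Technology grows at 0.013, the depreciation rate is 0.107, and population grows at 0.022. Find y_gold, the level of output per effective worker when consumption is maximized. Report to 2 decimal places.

Break-even investment rate: n + g + δ = 0.022 + 0.013 + 0.107 = 0.142.
At the golden rule the marginal product of capital equals n+g+δ: 0.26·k^(0.26−1) = 0.142. Solving, k_gold = (0.26/0.142)^(1/0.74) ≈ 2.2645.
Output: y_gold = k_gold^0.26 = 2.2645^0.26 ≈ 1.2368.

y_gold ≈ 1.24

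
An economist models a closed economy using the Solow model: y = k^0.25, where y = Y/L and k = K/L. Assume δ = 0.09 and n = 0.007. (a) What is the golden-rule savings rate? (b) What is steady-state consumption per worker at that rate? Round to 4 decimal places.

n + δ = 0.007 + 0.09 = 0.097.
For Cobb-Douglas, s_gold equals capital's share: s_gold = 0.25.
Golden rule sets MPK = n+δ: 0.25·k^(0.25−1) = 0.097, so k_gold = (0.25/0.097)^(1/0.75) ≈ 3.5337.
y_gold = 3.5337^0.25 ≈ 1.3711; c_gold = (1−0.25)·y_gold ≈ 1.0283.

(a) s_gold = 0.2500; (b) c_gold ≈ 1.0283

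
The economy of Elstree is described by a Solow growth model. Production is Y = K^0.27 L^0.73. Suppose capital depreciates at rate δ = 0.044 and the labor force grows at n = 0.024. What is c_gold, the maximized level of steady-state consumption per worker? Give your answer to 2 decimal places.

The effective depreciation rate is n + δ = 0.024 + 0.044 = 0.068.
At the golden rule the marginal product of capital equals n+δ: 0.27·k^(0.27−1) = 0.068. Solving, k_gold = (0.27/0.068)^(1/0.73) ≈ 6.6122.
y_gold = 6.6122^0.27 ≈ 1.6653.
c_gold = y_gold − (n+δ)·k_gold = 1.6653 − 0.068·6.6122 ≈ 1.2157.

c_gold ≈ 1.22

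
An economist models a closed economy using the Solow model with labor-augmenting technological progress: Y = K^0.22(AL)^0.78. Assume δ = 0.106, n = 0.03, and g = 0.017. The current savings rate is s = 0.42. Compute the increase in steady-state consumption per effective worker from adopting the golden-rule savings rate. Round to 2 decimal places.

Break-even investment rate: n + g + δ = 0.03 + 0.017 + 0.106 = 0.153.
Current steady state (s = 0.42): k* = (0.42/0.153)^(1/0.78) ≈ 3.6497, y* = 3.6497^0.22 ≈ 1.3295, c* = (1−0.42)·1.3295 ≈ 0.7711.
Golden rule sets MPK = n+g+δ: 0.22·k^(0.22−1) = 0.153, so k_gold = (0.22/0.153)^(1/0.78) ≈ 1.5930.
y_gold = 1.5930^0.22 ≈ 1.1079, c_gold = y_gold − 0.153·k_gold ≈ 0.8641.
Gain: Δc = 0.8641 − 0.7711 ≈ 0.0930.

Δc ≈ 0.09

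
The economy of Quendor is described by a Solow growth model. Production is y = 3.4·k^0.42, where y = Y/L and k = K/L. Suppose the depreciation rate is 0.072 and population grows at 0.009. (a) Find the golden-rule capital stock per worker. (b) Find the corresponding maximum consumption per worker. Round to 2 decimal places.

(a) k_gold ≈ 140.83; (b) c_gold ≈ 15.75

Capital per worker breaks even when investment replaces (n + δ)·k; here n + δ = 0.081.
Setting f'(k) = n+δ gives 0.42·3.4·k^(0.42−1) = 0.081, hence k_gold = (0.42·3.4/0.081)^(1/0.58) ≈ 140.8300.
y_gold = 3.4·140.8300^0.42 ≈ 27.1601; c_gold = y_gold − 0.081·k_gold ≈ 15.7528.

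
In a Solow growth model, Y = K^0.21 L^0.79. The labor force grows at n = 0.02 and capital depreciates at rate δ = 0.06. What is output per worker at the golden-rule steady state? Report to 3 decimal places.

y_gold ≈ 1.292

n + δ = 0.02 + 0.06 = 0.08.
At the golden rule the marginal product of capital equals n+δ: 0.21·k^(0.21−1) = 0.08. Solving, k_gold = (0.21/0.08)^(1/0.79) ≈ 3.3927.
Output: y_gold = k_gold^0.21 = 3.3927^0.21 ≈ 1.2925.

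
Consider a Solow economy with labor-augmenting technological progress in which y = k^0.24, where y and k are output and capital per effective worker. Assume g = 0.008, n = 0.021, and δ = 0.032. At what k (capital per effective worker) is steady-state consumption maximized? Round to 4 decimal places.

Capital per effective worker breaks even when investment replaces (n + g + δ)·k; here n + g + δ = 0.061.
Setting f'(k) = n+g+δ gives 0.24·k^(0.24−1) = 0.061, hence k_gold = (0.24/0.061)^(1/0.76) ≈ 6.0637.

k_gold ≈ 6.0637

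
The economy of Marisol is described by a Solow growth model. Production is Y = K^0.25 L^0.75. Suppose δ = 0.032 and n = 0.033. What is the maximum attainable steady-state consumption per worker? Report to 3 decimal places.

n + δ = 0.033 + 0.032 = 0.065.
Golden rule sets MPK = n+δ: 0.25·k^(0.25−1) = 0.065, so k_gold = (0.25/0.065)^(1/0.75) ≈ 6.0261.
y_gold = 6.0261^0.25 ≈ 1.5668.
c_gold = y_gold − (n+δ)·k_gold = 1.5668 − 0.065·6.0261 ≈ 1.1751.

c_gold ≈ 1.175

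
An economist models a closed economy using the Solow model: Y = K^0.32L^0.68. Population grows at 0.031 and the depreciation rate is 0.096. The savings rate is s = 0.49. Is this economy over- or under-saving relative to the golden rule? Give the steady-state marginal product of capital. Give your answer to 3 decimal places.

Capital per worker breaks even when investment replaces (n + δ)·k; here n + δ = 0.127.
Steady-state k*: s·k^0.32 = 0.127·k gives k* = (0.49/0.127)^(1/0.68) ≈ 7.2835.
MPK = 0.32·7.2835^(-0.68) ≈ 0.0829.
MPK < n+δ = 0.127, so the economy is dynamically inefficient (over-saving).

over-saving; MPK ≈ 0.083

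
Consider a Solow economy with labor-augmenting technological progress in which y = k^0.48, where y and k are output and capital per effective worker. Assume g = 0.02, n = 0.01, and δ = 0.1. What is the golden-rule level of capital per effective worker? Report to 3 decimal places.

k_gold ≈ 12.330

Break-even investment rate: n + g + δ = 0.01 + 0.02 + 0.1 = 0.13.
Golden rule sets MPK = n+g+δ: 0.48·k^(0.48−1) = 0.13, so k_gold = (0.48/0.13)^(1/0.52) ≈ 12.3298.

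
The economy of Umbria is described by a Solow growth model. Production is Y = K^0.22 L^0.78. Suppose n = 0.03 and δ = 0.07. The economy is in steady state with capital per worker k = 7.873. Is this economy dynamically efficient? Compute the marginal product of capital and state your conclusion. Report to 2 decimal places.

Break-even investment rate: n + δ = 0.03 + 0.07 = 0.1.
MPK = 0.22·k^(0.22−1) = 0.22·7.873^(-0.78) ≈ 0.0440.
MPK < 0.1, so the economy is dynamically inefficient (over-saving).

dynamically inefficient; MPK ≈ 0.04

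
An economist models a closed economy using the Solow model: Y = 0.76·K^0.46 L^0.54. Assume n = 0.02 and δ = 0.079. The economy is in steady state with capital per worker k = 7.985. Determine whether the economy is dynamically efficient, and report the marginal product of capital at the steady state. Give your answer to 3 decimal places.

Capital per worker breaks even when investment replaces (n + δ)·k; here n + δ = 0.099.
MPK = 0.46·0.76·k^(0.46−1) = 0.46·0.76·7.985^(-0.54) ≈ 0.1139.
MPK > 0.099, so the economy is dynamically efficient (under-saving).

dynamically efficient; MPK ≈ 0.114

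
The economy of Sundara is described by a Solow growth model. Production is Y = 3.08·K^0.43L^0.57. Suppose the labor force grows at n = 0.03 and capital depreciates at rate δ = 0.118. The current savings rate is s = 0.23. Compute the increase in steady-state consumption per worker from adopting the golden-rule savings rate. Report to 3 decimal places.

Δc ≈ 1.444

The effective depreciation rate is n + δ = 0.03 + 0.118 = 0.148.
Current steady state (s = 0.23): k* = (0.23·3.08/0.148)^(1/0.57) ≈ 15.5960, y* = 3.08·15.5960^0.43 ≈ 10.0357, c* = (1−0.23)·10.0357 ≈ 7.7275.
At the golden rule the marginal product of capital equals n+δ: 0.43·3.08·k^(0.43−1) = 0.148. Solving, k_gold = (0.43·3.08/0.148)^(1/0.57) ≈ 46.7466.
y_gold = 3.08·46.7466^0.43 ≈ 16.0895, c_gold = y_gold − 0.148·k_gold ≈ 9.1710.
Gain: Δc = 9.1710 − 7.7275 ≈ 1.4436.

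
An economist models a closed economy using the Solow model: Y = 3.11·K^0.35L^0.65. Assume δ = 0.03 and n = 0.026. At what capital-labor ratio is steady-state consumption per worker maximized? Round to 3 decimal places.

The effective depreciation rate is n + δ = 0.026 + 0.03 = 0.056.
Setting f'(k) = n+δ gives 0.35·3.11·k^(0.35−1) = 0.056, hence k_gold = (0.35·3.11/0.056)^(1/0.65) ≈ 96.0558.

k_gold ≈ 96.056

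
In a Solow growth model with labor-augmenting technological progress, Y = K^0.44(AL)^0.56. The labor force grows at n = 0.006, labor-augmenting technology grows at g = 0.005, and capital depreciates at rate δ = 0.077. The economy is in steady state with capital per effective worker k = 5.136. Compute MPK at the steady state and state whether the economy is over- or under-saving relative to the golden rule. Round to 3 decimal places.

Capital per effective worker breaks even when investment replaces (n + g + δ)·k; here n + g + δ = 0.088.
MPK = 0.44·k^(0.44−1) = 0.44·5.136^(-0.56) ≈ 0.1760.
MPK > 0.088, so the economy is dynamically efficient (under-saving).

under-saving; MPK ≈ 0.176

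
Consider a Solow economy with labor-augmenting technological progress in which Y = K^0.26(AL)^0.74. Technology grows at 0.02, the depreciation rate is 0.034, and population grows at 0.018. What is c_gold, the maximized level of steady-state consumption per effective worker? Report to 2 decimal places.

n + g + δ = 0.018 + 0.02 + 0.034 = 0.072.
Setting f'(k) = n+g+δ gives 0.26·k^(0.26−1) = 0.072, hence k_gold = (0.26/0.072)^(1/0.74) ≈ 5.6698.
y_gold = 5.6698^0.26 ≈ 1.5701.
c_gold = y_gold − (n+g+δ)·k_gold = 1.5701 − 0.072·5.6698 ≈ 1.1619.

c_gold ≈ 1.16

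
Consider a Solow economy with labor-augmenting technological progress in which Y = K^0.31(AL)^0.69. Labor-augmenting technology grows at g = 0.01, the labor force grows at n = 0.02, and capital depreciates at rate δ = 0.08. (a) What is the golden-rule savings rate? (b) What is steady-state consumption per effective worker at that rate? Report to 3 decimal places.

(a) s_gold = 0.310; (b) c_gold ≈ 1.099

Capital per effective worker breaks even when investment replaces (n + g + δ)·k; here n + g + δ = 0.11.
For Cobb-Douglas, s_gold equals capital's share: s_gold = 0.31.
Setting f'(k) = n+g+δ gives 0.31·k^(0.31−1) = 0.11, hence k_gold = (0.31/0.11)^(1/0.69) ≈ 4.4888.
y_gold = 4.4888^0.31 ≈ 1.5928; c_gold = (1−0.31)·y_gold ≈ 1.0990.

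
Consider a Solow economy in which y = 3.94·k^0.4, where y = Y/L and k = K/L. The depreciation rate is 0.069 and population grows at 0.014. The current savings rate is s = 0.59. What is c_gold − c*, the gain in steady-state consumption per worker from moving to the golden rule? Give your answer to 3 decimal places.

The effective depreciation rate is n + δ = 0.014 + 0.069 = 0.083.
Current steady state (s = 0.59): k* = (0.59·3.94/0.083)^(1/0.6) ≈ 258.2955, y* = 3.94·258.2955^0.4 ≈ 36.3365, c* = (1−0.59)·36.3365 ≈ 14.8980.
Maximizing c = f(k) − (n+δ)·k gives f'(k) = n+δ, i.e. 0.4·3.94·k^(0.4−1) = 0.083, so k_gold = (0.4·3.94/0.083)^(1/0.6) ≈ 135.1440.
y_gold = 3.94·135.1440^0.4 ≈ 28.0424, c_gold = y_gold − 0.083·k_gold ≈ 16.8254.
Gain: Δc = 16.8254 − 14.8980 ≈ 1.9275.

Δc ≈ 1.927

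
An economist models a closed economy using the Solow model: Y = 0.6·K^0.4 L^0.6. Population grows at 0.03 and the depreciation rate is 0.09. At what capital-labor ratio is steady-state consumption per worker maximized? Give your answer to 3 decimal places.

The effective depreciation rate is n + δ = 0.03 + 0.09 = 0.12.
Golden rule sets MPK = n+δ: 0.4·0.6·k^(0.4−1) = 0.12, so k_gold = (0.4·0.6/0.12)^(1/0.6) ≈ 3.1748.

k_gold ≈ 3.175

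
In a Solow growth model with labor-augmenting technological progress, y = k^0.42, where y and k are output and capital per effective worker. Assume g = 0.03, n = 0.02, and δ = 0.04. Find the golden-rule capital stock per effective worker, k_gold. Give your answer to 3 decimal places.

k_gold ≈ 14.238

Break-even investment rate: n + g + δ = 0.02 + 0.03 + 0.04 = 0.09.
Golden rule sets MPK = n+g+δ: 0.42·k^(0.42−1) = 0.09, so k_gold = (0.42/0.09)^(1/0.58) ≈ 14.2384.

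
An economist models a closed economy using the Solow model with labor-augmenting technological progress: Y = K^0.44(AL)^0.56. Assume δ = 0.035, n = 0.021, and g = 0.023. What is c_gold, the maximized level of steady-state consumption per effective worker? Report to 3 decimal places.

Capital per effective worker breaks even when investment replaces (n + g + δ)·k; here n + g + δ = 0.079.
Setting f'(k) = n+g+δ gives 0.44·k^(0.44−1) = 0.079, hence k_gold = (0.44/0.079)^(1/0.56) ≈ 21.4700.
y_gold = 21.4700^0.44 ≈ 3.8548.
c_gold = y_gold − (n+g+δ)·k_gold = 3.8548 − 0.079·21.4700 ≈ 2.1587.

c_gold ≈ 2.159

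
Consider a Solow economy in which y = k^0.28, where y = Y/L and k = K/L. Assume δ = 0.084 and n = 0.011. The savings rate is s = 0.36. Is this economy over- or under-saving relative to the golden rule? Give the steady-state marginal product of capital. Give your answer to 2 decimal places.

The effective depreciation rate is n + δ = 0.011 + 0.084 = 0.095.
Steady-state k*: s·k^0.28 = 0.095·k gives k* = (0.36/0.095)^(1/0.72) ≈ 6.3618.
MPK = 0.28·6.3618^(-0.72) ≈ 0.0739.
MPK < n+δ = 0.095, so the economy is dynamically inefficient (over-saving).

over-saving; MPK ≈ 0.07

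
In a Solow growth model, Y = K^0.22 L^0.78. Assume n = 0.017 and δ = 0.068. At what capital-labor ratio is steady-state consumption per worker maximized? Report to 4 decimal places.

Capital per worker breaks even when investment replaces (n + δ)·k; here n + δ = 0.085.
Setting f'(k) = n+δ gives 0.22·k^(0.22−1) = 0.085, hence k_gold = (0.22/0.085)^(1/0.78) ≈ 3.3845.

k_gold ≈ 3.3845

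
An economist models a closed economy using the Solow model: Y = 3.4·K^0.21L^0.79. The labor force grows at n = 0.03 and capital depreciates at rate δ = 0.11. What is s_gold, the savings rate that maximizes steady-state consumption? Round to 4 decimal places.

s_gold = 0.2100

n + δ = 0.03 + 0.11 = 0.14.
At the golden rule MPK = n+δ, and in any Cobb-Douglas steady state s = (n+δ)·k/y = MPK·k/y = capital's share 0.21.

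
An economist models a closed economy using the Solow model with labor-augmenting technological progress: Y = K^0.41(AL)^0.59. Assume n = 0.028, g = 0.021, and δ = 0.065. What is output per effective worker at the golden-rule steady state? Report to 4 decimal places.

Break-even investment rate: n + g + δ = 0.028 + 0.021 + 0.065 = 0.114.
Setting f'(k) = n+g+δ gives 0.41·k^(0.41−1) = 0.114, hence k_gold = (0.41/0.114)^(1/0.59) ≈ 8.7532.
Output: y_gold = k_gold^0.41 = 8.7532^0.41 ≈ 2.4338.

y_gold ≈ 2.4338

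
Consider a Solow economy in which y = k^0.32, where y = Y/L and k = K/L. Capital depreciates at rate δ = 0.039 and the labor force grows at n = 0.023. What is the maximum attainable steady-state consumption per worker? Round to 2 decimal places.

c_gold ≈ 1.47

n + δ = 0.023 + 0.039 = 0.062.
At the golden rule the marginal product of capital equals n+δ: 0.32·k^(0.32−1) = 0.062. Solving, k_gold = (0.32/0.062)^(1/0.68) ≈ 11.1731.
y_gold = 11.1731^0.32 ≈ 2.1648.
c_gold = y_gold − (n+δ)·k_gold = 2.1648 − 0.062·11.1731 ≈ 1.4721.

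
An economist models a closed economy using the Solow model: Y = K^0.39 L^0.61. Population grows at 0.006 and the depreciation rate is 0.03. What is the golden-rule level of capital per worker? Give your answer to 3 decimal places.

k_gold ≈ 49.697

The effective depreciation rate is n + δ = 0.006 + 0.03 = 0.036.
At the golden rule the marginal product of capital equals n+δ: 0.39·k^(0.39−1) = 0.036. Solving, k_gold = (0.39/0.036)^(1/0.61) ≈ 49.6971.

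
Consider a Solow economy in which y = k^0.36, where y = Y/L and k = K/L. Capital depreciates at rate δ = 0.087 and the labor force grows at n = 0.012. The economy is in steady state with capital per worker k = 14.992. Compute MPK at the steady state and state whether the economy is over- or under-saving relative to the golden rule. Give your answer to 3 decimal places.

Capital per worker breaks even when investment replaces (n + δ)·k; here n + δ = 0.099.
MPK = 0.36·k^(0.36−1) = 0.36·14.992^(-0.64) ≈ 0.0636.
MPK < 0.099, so the economy is dynamically inefficient (over-saving).

over-saving; MPK ≈ 0.064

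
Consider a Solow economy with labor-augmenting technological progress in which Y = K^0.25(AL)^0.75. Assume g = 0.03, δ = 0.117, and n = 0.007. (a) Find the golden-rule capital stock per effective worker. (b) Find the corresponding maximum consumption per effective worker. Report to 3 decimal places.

(a) k_gold ≈ 1.908; (b) c_gold ≈ 0.881

Capital per effective worker breaks even when investment replaces (n + g + δ)·k; here n + g + δ = 0.154.
Setting f'(k) = n+g+δ gives 0.25·k^(0.25−1) = 0.154, hence k_gold = (0.25/0.154)^(1/0.75) ≈ 1.9079.
y_gold = 1.9079^0.25 ≈ 1.1753; c_gold = y_gold − 0.154·k_gold ≈ 0.8815.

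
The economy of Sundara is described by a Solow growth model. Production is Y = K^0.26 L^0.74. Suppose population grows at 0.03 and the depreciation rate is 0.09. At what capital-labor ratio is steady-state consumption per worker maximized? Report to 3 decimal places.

k_gold ≈ 2.843

The effective depreciation rate is n + δ = 0.03 + 0.09 = 0.12.
Golden rule sets MPK = n+δ: 0.26·k^(0.26−1) = 0.12, so k_gold = (0.26/0.12)^(1/0.74) ≈ 2.8430.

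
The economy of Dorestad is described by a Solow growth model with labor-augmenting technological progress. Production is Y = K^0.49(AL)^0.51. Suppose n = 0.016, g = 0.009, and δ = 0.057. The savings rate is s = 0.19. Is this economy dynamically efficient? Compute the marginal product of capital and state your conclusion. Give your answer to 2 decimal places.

n + g + δ = 0.016 + 0.009 + 0.057 = 0.082.
Steady-state k*: s·k^0.49 = 0.082·k gives k* = (0.19/0.082)^(1/0.51) ≈ 5.1948.
MPK = 0.49·5.1948^(-0.51) ≈ 0.2115.
MPK > n+g+δ = 0.082, so the economy is dynamically efficient (under-saving).

dynamically efficient; MPK ≈ 0.21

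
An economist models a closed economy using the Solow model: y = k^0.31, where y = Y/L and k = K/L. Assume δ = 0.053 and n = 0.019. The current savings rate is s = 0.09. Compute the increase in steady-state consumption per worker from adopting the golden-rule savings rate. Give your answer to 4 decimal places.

Capital per worker breaks even when investment replaces (n + δ)·k; here n + δ = 0.072.
Current steady state (s = 0.09): k* = (0.09/0.072)^(1/0.69) ≈ 1.3818, y* = 1.3818^0.31 ≈ 1.1055, c* = (1−0.09)·1.1055 ≈ 1.0060.
Setting f'(k) = n+δ gives 0.31·k^(0.31−1) = 0.072, hence k_gold = (0.31/0.072)^(1/0.69) ≈ 8.2963.
y_gold = 8.2963^0.31 ≈ 1.9269, c_gold = y_gold − 0.072·k_gold ≈ 1.3295.
Gain: Δc = 1.3295 − 1.0060 ≈ 0.3236.

Δc ≈ 0.3236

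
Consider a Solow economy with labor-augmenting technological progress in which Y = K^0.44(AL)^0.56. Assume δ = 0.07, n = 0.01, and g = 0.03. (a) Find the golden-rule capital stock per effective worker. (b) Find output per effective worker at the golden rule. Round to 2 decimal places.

Capital per effective worker breaks even when investment replaces (n + g + δ)·k; here n + g + δ = 0.11.
At the golden rule the marginal product of capital equals n+g+δ: 0.44·k^(0.44−1) = 0.11. Solving, k_gold = (0.44/0.11)^(1/0.56) ≈ 11.8880.
y_gold = 11.8880^0.44 ≈ 2.9720.

(a) k_gold ≈ 11.89; (b) y_gold ≈ 2.97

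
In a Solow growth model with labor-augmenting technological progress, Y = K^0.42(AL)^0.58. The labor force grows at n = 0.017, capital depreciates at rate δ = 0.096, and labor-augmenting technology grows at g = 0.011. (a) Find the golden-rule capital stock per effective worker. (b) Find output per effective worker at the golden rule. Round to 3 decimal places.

(a) k_gold ≈ 8.194; (b) y_gold ≈ 2.419

Capital per effective worker breaks even when investment replaces (n + g + δ)·k; here n + g + δ = 0.124.
Maximizing c = f(k) − (n+g+δ)·k gives f'(k) = n+g+δ, i.e. 0.42·k^(0.42−1) = 0.124, so k_gold = (0.42/0.124)^(1/0.58) ≈ 8.1940.
y_gold = 8.1940^0.42 ≈ 2.4192.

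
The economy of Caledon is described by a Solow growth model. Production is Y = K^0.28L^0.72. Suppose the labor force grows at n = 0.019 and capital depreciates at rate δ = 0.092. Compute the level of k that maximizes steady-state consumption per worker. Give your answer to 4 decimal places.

k_gold ≈ 3.6150

The effective depreciation rate is n + δ = 0.019 + 0.092 = 0.111.
Setting f'(k) = n+δ gives 0.28·k^(0.28−1) = 0.111, hence k_gold = (0.28/0.111)^(1/0.72) ≈ 3.6150.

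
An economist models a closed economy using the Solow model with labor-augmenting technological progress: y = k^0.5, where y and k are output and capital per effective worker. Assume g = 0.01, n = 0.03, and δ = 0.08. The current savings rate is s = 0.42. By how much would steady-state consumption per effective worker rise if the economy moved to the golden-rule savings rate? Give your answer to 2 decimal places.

Capital per effective worker breaks even when investment replaces (n + g + δ)·k; here n + g + δ = 0.12.
Current steady state (s = 0.42): k* = (0.42/0.12)^(1/0.5) ≈ 12.2500, y* = 12.2500^0.5 ≈ 3.5000, c* = (1−0.42)·3.5000 ≈ 2.0300.
Maximizing c = f(k) − (n+g+δ)·k gives f'(k) = n+g+δ, i.e. 0.5·k^(0.5−1) = 0.12, so k_gold = (0.5/0.12)^(1/0.5) ≈ 17.3611.
y_gold = 17.3611^0.5 ≈ 4.1667, c_gold = y_gold − 0.12·k_gold ≈ 2.0833.
Gain: Δc = 2.0833 − 2.0300 ≈ 0.0533.

Δc ≈ 0.05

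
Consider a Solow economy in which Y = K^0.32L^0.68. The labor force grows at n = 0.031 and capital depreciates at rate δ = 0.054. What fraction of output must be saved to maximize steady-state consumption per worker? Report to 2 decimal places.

The effective depreciation rate is n + δ = 0.031 + 0.054 = 0.085.
At the golden rule MPK = n+δ, and in any Cobb-Douglas steady state s = (n+δ)·k/y = MPK·k/y = capital's share 0.32.

s_gold = 0.32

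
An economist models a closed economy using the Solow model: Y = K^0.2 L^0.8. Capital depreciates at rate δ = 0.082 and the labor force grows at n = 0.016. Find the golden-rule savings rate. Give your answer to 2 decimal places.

n + δ = 0.016 + 0.082 = 0.098.
At the golden rule MPK = n+δ, and in any Cobb-Douglas steady state s = (n+δ)·k/y = MPK·k/y = capital's share 0.2.

s_gold = 0.20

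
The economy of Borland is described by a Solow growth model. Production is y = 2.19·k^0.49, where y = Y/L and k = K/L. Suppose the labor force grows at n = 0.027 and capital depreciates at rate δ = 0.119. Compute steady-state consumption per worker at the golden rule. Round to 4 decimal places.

c_gold ≈ 7.5915

n + δ = 0.027 + 0.119 = 0.146.
At the golden rule the marginal product of capital equals n+δ: 0.49·2.19·k^(0.49−1) = 0.146. Solving, k_gold = (0.49·2.19/0.146)^(1/0.51) ≈ 49.9577.
y_gold = 2.19·49.9577^0.49 ≈ 14.8854.
c_gold = y_gold − (n+δ)·k_gold = 14.8854 − 0.146·49.9577 ≈ 7.5915.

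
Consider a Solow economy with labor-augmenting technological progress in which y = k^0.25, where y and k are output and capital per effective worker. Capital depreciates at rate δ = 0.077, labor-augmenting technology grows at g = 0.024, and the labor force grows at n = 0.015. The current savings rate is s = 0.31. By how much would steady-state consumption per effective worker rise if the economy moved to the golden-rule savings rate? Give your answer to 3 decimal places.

Δc ≈ 0.011

Break-even investment rate: n + g + δ = 0.015 + 0.024 + 0.077 = 0.116.
Current steady state (s = 0.31): k* = (0.31/0.116)^(1/0.75) ≈ 3.7086, y* = 3.7086^0.25 ≈ 1.3877, c* = (1−0.31)·1.3877 ≈ 0.9575.
Setting f'(k) = n+g+δ gives 0.25·k^(0.25−1) = 0.116, hence k_gold = (0.25/0.116)^(1/0.75) ≈ 2.7838.
y_gold = 2.7838^0.25 ≈ 1.2917, c_gold = y_gold − 0.116·k_gold ≈ 0.9688.
Gain: Δc = 0.9688 − 0.9575 ≈ 0.0112.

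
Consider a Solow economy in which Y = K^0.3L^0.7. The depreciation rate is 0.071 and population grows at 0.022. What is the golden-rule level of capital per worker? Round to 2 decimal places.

k_gold ≈ 5.33

n + δ = 0.022 + 0.071 = 0.093.
Setting f'(k) = n+δ gives 0.3·k^(0.3−1) = 0.093, hence k_gold = (0.3/0.093)^(1/0.7) ≈ 5.3288.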